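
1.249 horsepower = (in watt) 931.4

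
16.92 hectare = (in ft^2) 1.821e+06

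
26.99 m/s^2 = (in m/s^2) 26.99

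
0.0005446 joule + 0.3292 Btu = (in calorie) 83.01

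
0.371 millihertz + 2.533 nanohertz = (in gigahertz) 3.71e-13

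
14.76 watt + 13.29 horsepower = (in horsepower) 13.31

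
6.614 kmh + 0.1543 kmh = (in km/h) 6.768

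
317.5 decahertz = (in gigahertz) 3.175e-06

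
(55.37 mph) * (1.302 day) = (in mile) 1730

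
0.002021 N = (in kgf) 0.0002061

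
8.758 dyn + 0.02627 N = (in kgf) 0.002688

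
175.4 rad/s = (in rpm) 1675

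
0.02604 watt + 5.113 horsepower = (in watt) 3813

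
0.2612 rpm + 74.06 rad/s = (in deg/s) 4245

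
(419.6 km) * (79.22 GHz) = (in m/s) 3.324e+16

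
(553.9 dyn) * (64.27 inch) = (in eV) 5.644e+16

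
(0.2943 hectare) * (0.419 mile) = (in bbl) 1.248e+07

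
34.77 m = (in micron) 3.477e+07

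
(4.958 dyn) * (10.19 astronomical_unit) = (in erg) 7.558e+14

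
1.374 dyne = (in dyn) 1.374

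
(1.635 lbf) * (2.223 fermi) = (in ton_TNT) 3.864e-24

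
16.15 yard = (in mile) 0.009176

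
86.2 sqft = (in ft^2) 86.2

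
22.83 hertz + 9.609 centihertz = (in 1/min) 1376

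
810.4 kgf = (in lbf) 1787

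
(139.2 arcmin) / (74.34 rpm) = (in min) 8.669e-05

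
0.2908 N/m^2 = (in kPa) 0.0002908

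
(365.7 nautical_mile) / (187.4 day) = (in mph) 0.09357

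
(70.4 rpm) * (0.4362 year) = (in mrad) 1.014e+11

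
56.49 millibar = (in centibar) 5.649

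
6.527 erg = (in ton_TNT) 1.56e-16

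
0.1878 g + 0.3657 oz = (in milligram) 1.056e+04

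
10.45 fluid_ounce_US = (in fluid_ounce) 10.45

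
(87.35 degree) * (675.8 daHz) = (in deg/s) 5.903e+05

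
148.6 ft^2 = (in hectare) 0.001381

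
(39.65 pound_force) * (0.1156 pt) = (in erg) 7.193e+04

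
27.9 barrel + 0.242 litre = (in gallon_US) 1172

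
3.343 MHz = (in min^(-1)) 2.006e+08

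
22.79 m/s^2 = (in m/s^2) 22.79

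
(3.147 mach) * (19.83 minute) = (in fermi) 1.275e+21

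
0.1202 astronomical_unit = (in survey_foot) 5.899e+10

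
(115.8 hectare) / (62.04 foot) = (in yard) 6.697e+04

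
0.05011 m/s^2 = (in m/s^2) 0.05011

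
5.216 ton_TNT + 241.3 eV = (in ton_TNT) 5.216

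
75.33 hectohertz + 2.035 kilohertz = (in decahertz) 956.8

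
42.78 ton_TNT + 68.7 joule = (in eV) 1.117e+30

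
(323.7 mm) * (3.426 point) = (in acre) 9.667e-08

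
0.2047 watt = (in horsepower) 0.0002745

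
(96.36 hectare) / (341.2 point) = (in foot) 2.626e+07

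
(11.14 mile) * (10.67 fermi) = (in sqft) 2.059e-09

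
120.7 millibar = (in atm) 0.1191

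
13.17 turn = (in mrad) 8.275e+04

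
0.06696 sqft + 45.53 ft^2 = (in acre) 0.001047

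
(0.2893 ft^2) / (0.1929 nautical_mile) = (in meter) 7.523e-05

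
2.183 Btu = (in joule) 2303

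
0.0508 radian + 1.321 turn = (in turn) 1.329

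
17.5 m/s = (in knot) 34.02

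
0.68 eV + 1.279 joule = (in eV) 7.983e+18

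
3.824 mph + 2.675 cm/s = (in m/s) 1.736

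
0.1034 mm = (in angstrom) 1.034e+06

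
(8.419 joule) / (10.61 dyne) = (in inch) 3.124e+06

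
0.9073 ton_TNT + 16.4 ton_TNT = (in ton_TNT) 17.31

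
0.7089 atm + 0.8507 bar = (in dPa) 1.569e+06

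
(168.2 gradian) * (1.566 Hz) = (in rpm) 39.51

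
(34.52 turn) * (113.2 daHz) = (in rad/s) 2.455e+05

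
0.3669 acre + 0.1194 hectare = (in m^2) 2679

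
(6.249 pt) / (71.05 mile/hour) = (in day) 8.033e-10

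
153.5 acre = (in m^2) 6.212e+05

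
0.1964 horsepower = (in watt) 146.5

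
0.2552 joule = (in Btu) 0.0002419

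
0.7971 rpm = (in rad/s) 0.08347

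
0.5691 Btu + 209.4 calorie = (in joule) 1477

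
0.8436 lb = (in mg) 3.827e+05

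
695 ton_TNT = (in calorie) 6.95e+11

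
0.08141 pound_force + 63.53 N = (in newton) 63.89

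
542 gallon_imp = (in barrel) 15.5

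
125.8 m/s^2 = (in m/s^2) 125.8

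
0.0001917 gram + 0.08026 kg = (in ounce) 2.831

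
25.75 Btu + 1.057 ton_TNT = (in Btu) 4.192e+06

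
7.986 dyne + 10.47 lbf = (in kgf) 4.749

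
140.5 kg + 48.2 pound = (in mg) 1.624e+08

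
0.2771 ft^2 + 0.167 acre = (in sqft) 7275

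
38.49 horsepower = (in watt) 2.87e+04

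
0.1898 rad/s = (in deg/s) 10.87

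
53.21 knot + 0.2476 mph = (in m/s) 27.48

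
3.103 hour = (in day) 0.1293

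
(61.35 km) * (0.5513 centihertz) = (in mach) 0.9933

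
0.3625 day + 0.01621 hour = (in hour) 8.716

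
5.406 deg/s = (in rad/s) 0.09435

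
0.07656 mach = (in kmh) 93.85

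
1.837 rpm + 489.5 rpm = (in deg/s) 2948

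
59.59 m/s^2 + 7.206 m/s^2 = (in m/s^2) 66.8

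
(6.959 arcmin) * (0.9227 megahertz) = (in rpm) 1.784e+04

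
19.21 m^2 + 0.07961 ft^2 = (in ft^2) 206.9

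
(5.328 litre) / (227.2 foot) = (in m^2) 7.694e-05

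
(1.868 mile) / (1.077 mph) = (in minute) 104.1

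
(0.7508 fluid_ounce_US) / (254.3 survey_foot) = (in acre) 7.079e-11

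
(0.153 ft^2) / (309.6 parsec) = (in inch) 5.858e-20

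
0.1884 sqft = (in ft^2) 0.1884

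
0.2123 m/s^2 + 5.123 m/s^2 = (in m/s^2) 5.335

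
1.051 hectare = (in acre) 2.597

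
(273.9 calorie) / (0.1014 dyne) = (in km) 1.13e+06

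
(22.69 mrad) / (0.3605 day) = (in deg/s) 4.174e-05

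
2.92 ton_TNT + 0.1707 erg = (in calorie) 2.92e+09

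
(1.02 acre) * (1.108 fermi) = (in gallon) 1.208e-09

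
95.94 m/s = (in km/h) 345.4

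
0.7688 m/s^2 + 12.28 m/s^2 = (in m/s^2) 13.05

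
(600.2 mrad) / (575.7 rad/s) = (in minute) 1.738e-05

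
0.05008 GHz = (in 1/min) 3.005e+09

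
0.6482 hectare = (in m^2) 6482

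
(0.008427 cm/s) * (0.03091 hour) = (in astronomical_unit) 6.268e-14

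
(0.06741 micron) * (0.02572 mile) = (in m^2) 2.79e-06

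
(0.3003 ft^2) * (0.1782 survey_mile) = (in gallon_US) 2114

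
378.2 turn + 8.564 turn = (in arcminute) 8.354e+06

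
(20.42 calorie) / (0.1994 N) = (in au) 2.864e-09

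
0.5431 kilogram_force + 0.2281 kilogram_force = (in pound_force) 1.7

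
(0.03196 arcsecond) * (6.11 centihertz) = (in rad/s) 9.467e-09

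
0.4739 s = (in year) 1.503e-08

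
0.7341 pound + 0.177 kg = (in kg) 0.51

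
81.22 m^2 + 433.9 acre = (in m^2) 1.756e+06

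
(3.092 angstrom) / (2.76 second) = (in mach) 3.29e-13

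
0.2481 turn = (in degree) 89.32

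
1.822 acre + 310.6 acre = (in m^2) 1.264e+06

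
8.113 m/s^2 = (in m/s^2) 8.113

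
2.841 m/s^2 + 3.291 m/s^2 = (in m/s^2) 6.132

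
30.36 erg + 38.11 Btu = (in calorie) 9610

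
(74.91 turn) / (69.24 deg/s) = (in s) 389.5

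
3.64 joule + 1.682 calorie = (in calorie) 2.552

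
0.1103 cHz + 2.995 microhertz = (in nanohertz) 1.106e+06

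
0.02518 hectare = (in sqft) 2710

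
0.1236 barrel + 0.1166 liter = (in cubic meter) 0.01977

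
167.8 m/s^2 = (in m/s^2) 167.8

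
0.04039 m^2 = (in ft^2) 0.4348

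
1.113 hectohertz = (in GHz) 1.113e-07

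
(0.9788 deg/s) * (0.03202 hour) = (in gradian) 125.4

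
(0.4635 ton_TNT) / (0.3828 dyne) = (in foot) 1.662e+15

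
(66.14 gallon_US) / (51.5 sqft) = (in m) 0.05233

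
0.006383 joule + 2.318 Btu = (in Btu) 2.318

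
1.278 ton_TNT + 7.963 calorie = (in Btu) 5.068e+06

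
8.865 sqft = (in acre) 0.0002035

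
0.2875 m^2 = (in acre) 7.104e-05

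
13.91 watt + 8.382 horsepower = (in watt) 6264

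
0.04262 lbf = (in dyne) 1.896e+04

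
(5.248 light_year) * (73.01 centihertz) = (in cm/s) 3.625e+18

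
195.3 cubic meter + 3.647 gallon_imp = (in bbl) 1229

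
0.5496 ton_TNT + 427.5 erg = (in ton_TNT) 0.5496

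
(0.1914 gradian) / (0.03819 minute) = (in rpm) 0.01253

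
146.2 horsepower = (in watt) 1.09e+05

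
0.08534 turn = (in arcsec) 1.106e+05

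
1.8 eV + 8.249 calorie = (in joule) 34.51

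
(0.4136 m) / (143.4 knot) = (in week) 9.27e-09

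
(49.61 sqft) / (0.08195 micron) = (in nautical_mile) 3.037e+04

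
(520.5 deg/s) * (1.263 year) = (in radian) 3.618e+08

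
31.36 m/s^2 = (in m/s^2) 31.36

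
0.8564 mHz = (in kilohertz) 8.564e-07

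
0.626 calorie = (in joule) 2.619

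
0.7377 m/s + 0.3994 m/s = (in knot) 2.21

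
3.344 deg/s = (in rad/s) 0.05836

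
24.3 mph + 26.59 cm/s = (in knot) 21.63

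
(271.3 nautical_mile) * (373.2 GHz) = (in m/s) 1.875e+17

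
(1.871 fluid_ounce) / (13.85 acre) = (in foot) 3.239e-09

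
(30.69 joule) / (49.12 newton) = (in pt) 1771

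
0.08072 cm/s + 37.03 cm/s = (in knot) 0.7214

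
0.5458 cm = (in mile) 3.391e-06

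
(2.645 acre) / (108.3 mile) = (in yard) 0.06716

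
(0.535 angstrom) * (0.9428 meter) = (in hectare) 5.044e-15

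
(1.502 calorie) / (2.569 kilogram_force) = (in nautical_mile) 0.0001347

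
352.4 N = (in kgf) 35.93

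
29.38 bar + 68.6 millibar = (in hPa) 2.945e+04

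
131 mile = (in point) 5.976e+08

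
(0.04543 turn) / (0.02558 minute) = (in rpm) 1.776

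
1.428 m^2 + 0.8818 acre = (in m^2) 3570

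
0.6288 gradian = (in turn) 0.001572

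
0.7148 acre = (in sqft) 3.114e+04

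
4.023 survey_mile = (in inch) 2.549e+05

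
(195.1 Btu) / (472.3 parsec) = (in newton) 1.412e-14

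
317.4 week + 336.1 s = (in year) 6.087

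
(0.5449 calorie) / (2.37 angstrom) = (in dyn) 9.62e+14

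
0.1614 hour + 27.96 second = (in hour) 0.1692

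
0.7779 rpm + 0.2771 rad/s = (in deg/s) 20.54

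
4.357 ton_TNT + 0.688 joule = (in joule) 1.823e+10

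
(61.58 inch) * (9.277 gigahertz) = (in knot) 2.821e+10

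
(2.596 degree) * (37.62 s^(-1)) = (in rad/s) 1.705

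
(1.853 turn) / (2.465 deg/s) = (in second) 270.6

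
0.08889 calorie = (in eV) 2.321e+18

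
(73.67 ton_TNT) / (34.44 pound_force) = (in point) 5.703e+12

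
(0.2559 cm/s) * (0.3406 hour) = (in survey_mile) 0.00195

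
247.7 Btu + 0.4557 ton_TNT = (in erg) 1.907e+16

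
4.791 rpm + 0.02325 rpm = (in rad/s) 0.5041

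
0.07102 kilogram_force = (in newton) 0.6965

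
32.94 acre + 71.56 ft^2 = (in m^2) 1.333e+05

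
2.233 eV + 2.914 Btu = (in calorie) 734.8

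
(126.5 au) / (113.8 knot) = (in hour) 8.979e+07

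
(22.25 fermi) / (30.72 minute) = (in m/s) 1.207e-17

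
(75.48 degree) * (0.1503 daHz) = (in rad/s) 1.98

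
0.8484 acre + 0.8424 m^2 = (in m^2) 3434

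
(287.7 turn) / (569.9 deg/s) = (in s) 181.7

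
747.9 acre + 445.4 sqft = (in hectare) 302.7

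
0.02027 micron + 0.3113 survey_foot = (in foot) 0.3113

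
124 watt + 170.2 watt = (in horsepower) 0.3945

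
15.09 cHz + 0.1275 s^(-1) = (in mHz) 278.4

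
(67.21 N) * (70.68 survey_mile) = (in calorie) 1.827e+06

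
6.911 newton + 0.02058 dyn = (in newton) 6.911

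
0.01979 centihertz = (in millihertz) 0.1979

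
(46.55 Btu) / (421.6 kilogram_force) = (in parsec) 3.85e-16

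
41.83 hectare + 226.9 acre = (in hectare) 133.7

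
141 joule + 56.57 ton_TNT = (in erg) 2.367e+18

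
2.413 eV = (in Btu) 3.664e-22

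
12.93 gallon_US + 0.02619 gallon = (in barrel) 0.3085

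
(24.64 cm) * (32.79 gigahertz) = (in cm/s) 8.079e+11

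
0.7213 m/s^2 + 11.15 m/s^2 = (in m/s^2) 11.87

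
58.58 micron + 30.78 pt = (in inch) 0.4298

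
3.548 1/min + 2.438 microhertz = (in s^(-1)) 0.05914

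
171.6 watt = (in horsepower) 0.2301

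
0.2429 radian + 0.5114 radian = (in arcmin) 2593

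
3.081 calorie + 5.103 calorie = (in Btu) 0.03246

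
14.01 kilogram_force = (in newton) 137.4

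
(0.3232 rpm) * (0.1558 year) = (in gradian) 1.059e+07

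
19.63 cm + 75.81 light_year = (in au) 4.794e+06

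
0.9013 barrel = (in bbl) 0.9013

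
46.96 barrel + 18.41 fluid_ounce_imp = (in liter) 7467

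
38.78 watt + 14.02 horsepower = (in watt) 1.049e+04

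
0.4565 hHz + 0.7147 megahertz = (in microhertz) 7.147e+11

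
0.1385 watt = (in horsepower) 0.0001857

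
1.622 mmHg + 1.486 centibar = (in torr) 12.77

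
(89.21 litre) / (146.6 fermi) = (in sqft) 6.55e+12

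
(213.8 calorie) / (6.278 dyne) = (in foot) 4.675e+07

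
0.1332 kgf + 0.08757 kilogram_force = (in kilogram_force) 0.2208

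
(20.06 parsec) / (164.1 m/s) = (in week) 6.237e+09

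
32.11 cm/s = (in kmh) 1.156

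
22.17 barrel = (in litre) 3525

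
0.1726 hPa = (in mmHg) 0.1295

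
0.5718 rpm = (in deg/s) 3.431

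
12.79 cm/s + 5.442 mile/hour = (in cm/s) 256.1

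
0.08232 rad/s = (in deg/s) 4.717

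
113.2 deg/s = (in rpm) 18.87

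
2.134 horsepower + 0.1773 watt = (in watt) 1592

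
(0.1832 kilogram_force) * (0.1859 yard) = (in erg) 3.054e+06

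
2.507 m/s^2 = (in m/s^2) 2.507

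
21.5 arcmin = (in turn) 0.0009954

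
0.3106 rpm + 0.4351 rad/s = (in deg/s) 26.79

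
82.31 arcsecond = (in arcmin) 1.372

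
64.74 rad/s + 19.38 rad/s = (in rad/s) 84.12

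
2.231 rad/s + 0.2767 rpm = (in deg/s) 129.5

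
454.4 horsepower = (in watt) 3.388e+05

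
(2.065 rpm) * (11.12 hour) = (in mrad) 8.657e+06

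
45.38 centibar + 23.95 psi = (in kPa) 210.5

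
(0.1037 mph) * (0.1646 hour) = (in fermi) 2.747e+16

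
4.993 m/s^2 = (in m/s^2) 4.993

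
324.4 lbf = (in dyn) 1.443e+08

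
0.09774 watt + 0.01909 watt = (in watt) 0.1168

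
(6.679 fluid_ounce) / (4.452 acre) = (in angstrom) 109.6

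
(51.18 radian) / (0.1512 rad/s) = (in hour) 0.09403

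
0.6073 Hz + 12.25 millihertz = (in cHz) 61.95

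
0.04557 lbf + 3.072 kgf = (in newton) 30.33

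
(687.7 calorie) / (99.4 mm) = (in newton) 2.895e+04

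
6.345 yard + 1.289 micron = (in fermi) 5.802e+15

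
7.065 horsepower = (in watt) 5268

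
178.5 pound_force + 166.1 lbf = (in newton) 1533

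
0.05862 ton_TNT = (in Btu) 2.325e+05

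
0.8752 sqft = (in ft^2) 0.8752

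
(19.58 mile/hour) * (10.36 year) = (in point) 8.106e+12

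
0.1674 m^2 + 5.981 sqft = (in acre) 0.0001787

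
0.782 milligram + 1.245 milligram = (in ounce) 7.15e-05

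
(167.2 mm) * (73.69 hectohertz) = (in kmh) 4436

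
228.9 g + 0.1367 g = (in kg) 0.229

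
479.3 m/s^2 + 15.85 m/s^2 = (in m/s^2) 495.2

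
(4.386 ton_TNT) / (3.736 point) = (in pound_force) 3.13e+12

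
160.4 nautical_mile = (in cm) 2.971e+07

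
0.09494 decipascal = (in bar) 9.494e-08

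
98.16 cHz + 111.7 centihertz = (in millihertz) 2099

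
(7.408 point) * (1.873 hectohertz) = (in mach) 0.001438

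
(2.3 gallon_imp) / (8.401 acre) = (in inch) 1.211e-05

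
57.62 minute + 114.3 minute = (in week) 0.01706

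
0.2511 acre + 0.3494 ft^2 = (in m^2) 1016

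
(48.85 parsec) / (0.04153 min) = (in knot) 1.176e+18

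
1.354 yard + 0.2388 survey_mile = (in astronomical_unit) 2.577e-09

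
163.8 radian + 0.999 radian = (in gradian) 1.049e+04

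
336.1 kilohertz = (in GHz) 0.0003361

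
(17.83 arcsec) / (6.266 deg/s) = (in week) 1.307e-09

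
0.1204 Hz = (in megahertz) 1.204e-07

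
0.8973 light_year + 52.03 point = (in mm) 8.489e+18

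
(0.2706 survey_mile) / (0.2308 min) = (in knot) 61.13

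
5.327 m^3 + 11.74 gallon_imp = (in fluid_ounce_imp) 1.894e+05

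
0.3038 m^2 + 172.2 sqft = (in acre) 0.004028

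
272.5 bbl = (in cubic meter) 43.32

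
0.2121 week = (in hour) 35.63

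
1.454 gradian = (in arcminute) 78.52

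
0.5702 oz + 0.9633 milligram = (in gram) 16.17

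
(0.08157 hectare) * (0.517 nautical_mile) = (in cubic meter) 7.81e+05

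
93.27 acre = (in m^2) 3.775e+05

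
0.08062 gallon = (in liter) 0.3052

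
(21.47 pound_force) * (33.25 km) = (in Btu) 3010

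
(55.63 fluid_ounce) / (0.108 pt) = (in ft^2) 464.8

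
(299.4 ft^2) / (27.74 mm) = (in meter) 1003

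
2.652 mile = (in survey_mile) 2.652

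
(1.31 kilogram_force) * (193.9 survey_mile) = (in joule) 4.009e+06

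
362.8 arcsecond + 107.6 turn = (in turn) 107.6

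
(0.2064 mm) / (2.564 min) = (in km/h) 4.83e-06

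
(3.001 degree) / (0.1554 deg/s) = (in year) 6.124e-07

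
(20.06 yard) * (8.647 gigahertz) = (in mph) 3.548e+11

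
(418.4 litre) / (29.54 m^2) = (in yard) 0.01549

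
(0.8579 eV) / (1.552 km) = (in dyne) 8.856e-18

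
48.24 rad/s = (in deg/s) 2764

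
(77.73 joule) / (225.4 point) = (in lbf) 219.8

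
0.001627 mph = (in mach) 2.136e-06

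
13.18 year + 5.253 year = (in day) 6728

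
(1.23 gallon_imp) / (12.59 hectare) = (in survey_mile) 2.76e-11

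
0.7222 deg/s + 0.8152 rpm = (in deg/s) 5.613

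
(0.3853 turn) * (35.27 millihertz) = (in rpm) 0.8154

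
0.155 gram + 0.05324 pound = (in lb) 0.05358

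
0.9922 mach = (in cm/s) 3.378e+04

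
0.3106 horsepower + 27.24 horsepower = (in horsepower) 27.55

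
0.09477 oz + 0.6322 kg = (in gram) 634.9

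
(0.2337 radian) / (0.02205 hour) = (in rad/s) 0.002944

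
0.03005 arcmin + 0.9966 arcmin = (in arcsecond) 61.6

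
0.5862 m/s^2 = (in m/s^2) 0.5862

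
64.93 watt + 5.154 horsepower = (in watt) 3908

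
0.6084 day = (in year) 0.001667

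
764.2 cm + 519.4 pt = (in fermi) 7.825e+15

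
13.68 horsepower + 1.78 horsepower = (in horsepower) 15.46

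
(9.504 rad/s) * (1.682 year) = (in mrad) 5.041e+11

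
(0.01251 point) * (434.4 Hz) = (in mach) 5.63e-06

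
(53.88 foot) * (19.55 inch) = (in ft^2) 87.78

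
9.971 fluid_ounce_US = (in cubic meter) 0.0002949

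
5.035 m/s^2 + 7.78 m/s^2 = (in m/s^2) 12.82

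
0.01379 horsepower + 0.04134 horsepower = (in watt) 41.11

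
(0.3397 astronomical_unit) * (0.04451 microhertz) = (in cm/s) 2.262e+05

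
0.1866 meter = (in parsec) 6.047e-18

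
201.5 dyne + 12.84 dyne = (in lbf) 0.0004819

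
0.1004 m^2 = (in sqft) 1.081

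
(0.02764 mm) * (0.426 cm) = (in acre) 2.91e-11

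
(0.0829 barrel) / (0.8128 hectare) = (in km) 1.622e-09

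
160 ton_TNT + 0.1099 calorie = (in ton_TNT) 160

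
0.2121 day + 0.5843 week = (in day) 4.302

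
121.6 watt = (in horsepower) 0.1631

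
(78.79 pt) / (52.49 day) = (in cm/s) 6.129e-07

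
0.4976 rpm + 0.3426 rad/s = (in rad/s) 0.3947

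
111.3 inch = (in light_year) 2.988e-16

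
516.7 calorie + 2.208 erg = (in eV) 1.349e+22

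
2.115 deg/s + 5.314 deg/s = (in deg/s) 7.429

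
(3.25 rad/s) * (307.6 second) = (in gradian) 6.364e+04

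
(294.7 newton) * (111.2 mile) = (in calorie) 1.26e+07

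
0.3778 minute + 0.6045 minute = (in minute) 0.9823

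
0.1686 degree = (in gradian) 0.1873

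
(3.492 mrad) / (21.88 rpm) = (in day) 1.764e-08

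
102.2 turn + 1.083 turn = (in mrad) 6.489e+05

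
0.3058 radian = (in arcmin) 1051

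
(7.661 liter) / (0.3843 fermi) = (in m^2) 1.993e+13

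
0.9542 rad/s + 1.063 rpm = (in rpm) 10.17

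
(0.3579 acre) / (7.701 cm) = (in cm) 1.881e+06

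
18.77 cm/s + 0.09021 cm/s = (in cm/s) 18.86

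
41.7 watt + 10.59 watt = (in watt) 52.29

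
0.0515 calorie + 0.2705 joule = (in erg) 4.86e+06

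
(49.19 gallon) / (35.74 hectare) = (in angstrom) 5210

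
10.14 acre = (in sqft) 4.417e+05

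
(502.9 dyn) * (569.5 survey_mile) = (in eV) 2.877e+22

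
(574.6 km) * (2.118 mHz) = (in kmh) 4381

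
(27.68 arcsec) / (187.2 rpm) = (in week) 1.132e-11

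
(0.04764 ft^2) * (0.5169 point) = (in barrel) 5.076e-06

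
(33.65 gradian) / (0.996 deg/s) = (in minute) 0.5068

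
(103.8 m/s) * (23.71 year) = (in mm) 7.761e+13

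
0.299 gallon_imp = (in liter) 1.359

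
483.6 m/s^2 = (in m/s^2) 483.6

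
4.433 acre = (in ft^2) 1.931e+05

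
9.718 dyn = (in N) 9.718e-05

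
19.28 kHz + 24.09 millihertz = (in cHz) 1.928e+06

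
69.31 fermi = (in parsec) 2.246e-30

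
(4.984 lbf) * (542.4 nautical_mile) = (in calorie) 5.323e+06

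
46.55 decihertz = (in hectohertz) 0.04655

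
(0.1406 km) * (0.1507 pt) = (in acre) 1.847e-06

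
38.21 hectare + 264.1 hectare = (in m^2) 3.023e+06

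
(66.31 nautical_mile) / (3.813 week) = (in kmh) 0.1917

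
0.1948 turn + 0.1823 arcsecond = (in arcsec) 2.525e+05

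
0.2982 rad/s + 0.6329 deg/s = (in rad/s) 0.3092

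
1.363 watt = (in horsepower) 0.001828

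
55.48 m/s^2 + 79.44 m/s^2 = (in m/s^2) 134.9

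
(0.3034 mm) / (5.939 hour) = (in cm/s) 1.419e-06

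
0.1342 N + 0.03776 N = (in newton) 0.172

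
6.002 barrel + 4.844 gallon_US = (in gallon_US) 256.9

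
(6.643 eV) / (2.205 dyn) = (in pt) 1.368e-10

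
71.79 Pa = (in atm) 0.0007085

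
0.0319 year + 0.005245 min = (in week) 1.663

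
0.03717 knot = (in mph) 0.04277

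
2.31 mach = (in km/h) 2832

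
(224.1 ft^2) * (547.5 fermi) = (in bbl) 7.17e-11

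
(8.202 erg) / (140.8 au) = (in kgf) 3.971e-21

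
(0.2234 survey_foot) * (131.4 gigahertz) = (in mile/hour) 2.001e+10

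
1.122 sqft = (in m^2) 0.1042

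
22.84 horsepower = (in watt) 1.703e+04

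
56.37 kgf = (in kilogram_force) 56.37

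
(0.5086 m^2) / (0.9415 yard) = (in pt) 1675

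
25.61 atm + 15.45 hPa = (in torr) 1.948e+04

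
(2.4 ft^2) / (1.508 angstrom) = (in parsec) 4.792e-08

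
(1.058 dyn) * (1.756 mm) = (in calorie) 4.44e-09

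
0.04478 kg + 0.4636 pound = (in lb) 0.5623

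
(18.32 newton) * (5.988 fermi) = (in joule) 1.097e-13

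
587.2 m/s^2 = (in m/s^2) 587.2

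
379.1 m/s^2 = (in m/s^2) 379.1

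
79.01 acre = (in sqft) 3.442e+06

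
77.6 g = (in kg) 0.0776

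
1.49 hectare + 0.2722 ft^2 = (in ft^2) 1.604e+05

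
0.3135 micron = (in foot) 1.029e-06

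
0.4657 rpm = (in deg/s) 2.794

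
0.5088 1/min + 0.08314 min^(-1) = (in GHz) 9.866e-12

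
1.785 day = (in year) 0.00489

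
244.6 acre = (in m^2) 9.899e+05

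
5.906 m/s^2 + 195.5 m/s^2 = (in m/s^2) 201.4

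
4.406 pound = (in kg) 1.999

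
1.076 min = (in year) 2.047e-06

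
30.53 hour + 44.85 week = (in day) 315.2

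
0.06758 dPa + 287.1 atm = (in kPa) 2.909e+04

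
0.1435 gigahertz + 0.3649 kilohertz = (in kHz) 1.435e+05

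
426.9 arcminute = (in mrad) 124.2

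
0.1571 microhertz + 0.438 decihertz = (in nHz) 4.38e+07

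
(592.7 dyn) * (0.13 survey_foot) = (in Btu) 2.226e-07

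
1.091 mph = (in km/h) 1.756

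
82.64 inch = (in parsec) 6.803e-17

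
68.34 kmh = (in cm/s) 1898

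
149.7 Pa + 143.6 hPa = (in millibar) 145.1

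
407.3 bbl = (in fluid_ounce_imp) 2.279e+06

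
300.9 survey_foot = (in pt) 2.6e+05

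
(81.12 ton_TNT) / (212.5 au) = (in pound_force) 0.0024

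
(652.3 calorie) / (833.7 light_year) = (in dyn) 3.46e-11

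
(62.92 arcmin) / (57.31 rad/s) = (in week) 5.28e-10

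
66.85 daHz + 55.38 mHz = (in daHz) 66.86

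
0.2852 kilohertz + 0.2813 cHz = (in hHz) 2.852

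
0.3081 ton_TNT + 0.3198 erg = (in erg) 1.289e+16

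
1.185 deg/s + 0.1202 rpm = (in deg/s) 1.906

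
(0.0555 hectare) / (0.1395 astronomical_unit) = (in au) 1.778e-19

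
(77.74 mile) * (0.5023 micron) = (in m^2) 0.06284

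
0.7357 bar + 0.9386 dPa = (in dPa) 7.357e+05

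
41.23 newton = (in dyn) 4.123e+06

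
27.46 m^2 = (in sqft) 295.6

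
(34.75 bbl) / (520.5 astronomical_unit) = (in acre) 1.753e-17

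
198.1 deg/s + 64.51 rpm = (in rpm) 97.53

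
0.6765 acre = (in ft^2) 2.947e+04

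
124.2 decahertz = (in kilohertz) 1.242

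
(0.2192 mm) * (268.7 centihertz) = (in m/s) 0.000589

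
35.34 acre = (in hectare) 14.3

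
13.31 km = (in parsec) 4.313e-13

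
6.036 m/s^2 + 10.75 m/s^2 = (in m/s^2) 16.79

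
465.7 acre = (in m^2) 1.885e+06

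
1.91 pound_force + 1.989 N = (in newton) 10.49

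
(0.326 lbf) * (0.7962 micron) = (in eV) 7.206e+12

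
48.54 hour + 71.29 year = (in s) 2.248e+09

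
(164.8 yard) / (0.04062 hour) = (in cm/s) 103.1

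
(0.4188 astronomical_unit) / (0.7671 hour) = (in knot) 4.41e+07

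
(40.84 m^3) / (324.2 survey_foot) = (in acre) 0.0001021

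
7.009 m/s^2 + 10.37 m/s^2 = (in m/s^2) 17.38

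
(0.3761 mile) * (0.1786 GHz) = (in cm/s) 1.081e+13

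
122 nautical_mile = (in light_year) 2.388e-11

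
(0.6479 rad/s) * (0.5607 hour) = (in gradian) 8.326e+04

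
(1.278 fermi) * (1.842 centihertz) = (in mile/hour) 5.266e-17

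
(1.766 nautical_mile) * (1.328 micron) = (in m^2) 0.004343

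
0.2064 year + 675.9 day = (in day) 751.2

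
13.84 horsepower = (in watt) 1.032e+04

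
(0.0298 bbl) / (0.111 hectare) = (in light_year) 4.512e-22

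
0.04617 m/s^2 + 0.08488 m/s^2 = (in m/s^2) 0.131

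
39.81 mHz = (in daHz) 0.003981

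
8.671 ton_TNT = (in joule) 3.628e+10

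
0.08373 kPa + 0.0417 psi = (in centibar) 0.3712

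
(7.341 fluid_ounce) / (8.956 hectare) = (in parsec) 7.856e-26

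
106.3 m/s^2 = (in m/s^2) 106.3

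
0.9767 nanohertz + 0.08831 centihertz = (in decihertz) 0.008831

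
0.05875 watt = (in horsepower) 7.879e-05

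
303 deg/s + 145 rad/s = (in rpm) 1435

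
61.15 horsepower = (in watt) 4.56e+04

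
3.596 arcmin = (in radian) 0.001046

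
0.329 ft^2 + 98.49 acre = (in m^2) 3.986e+05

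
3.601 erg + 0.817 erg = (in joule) 4.418e-07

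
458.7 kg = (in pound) 1011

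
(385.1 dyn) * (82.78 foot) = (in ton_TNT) 2.322e-11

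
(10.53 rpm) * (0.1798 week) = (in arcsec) 2.473e+10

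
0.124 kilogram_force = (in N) 1.216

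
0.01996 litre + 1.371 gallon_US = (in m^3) 0.00521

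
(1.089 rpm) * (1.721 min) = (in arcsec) 2.429e+06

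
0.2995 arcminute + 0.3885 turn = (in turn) 0.3885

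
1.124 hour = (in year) 0.0001283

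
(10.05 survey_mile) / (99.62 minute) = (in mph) 6.053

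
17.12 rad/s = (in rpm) 163.5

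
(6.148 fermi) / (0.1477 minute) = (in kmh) 2.497e-15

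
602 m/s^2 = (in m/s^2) 602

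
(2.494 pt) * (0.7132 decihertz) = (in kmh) 0.0002259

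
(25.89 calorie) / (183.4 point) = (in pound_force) 376.4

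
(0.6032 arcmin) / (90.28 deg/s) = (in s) 0.0001114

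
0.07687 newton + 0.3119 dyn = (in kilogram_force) 0.007839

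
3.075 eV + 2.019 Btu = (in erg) 2.13e+10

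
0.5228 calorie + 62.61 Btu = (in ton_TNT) 1.579e-05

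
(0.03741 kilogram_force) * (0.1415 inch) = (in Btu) 1.25e-06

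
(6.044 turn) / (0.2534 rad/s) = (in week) 0.0002478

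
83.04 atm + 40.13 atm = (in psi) 1810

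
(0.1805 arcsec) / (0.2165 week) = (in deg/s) 3.829e-10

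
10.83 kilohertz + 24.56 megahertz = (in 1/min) 1.474e+09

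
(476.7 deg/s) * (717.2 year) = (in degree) 1.078e+13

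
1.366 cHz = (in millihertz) 13.66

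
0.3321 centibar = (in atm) 0.003278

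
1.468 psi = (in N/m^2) 1.012e+04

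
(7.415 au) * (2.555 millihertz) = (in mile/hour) 6.34e+09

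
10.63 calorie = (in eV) 2.776e+20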